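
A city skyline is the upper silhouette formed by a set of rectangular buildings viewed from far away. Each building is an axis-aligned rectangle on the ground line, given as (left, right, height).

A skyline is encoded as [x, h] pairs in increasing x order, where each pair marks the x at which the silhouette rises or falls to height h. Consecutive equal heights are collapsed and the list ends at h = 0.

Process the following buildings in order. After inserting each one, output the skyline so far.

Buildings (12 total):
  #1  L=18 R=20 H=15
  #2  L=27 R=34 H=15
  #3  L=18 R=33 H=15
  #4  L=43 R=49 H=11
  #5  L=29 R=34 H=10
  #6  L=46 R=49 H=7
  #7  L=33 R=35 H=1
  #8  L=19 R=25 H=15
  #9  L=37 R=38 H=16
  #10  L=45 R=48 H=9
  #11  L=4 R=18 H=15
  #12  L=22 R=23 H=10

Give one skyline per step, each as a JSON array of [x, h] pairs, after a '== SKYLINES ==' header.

== SKYLINES ==
[[18,15],[20,0]]
[[18,15],[20,0],[27,15],[34,0]]
[[18,15],[34,0]]
[[18,15],[34,0],[43,11],[49,0]]
[[18,15],[34,0],[43,11],[49,0]]
[[18,15],[34,0],[43,11],[49,0]]
[[18,15],[34,1],[35,0],[43,11],[49,0]]
[[18,15],[34,1],[35,0],[43,11],[49,0]]
[[18,15],[34,1],[35,0],[37,16],[38,0],[43,11],[49,0]]
[[18,15],[34,1],[35,0],[37,16],[38,0],[43,11],[49,0]]
[[4,15],[34,1],[35,0],[37,16],[38,0],[43,11],[49,0]]
[[4,15],[34,1],[35,0],[37,16],[38,0],[43,11],[49,0]]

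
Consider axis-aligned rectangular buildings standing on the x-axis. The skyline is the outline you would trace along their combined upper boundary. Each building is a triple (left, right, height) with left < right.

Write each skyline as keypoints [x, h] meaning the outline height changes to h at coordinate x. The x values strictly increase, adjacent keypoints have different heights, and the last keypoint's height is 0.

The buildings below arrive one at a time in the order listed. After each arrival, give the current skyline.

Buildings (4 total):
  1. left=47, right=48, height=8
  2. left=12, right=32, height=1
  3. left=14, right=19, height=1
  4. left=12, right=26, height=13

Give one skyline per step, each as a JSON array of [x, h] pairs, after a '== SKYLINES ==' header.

== SKYLINES ==
[[47,8],[48,0]]
[[12,1],[32,0],[47,8],[48,0]]
[[12,1],[32,0],[47,8],[48,0]]
[[12,13],[26,1],[32,0],[47,8],[48,0]]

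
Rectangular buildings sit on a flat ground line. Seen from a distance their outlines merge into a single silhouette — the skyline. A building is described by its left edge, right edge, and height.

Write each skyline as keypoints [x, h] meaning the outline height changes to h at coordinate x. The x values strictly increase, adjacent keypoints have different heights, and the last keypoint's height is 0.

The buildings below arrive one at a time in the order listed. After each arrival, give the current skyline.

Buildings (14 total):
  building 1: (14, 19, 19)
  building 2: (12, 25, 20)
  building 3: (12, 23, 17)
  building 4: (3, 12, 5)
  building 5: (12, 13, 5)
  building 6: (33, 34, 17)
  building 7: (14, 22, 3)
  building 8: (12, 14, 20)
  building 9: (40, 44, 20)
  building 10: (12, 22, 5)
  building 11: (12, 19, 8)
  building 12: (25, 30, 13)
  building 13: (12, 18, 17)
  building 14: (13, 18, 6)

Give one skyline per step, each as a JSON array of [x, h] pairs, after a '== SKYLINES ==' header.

== SKYLINES ==
[[14,19],[19,0]]
[[12,20],[25,0]]
[[12,20],[25,0]]
[[3,5],[12,20],[25,0]]
[[3,5],[12,20],[25,0]]
[[3,5],[12,20],[25,0],[33,17],[34,0]]
[[3,5],[12,20],[25,0],[33,17],[34,0]]
[[3,5],[12,20],[25,0],[33,17],[34,0]]
[[3,5],[12,20],[25,0],[33,17],[34,0],[40,20],[44,0]]
[[3,5],[12,20],[25,0],[33,17],[34,0],[40,20],[44,0]]
[[3,5],[12,20],[25,0],[33,17],[34,0],[40,20],[44,0]]
[[3,5],[12,20],[25,13],[30,0],[33,17],[34,0],[40,20],[44,0]]
[[3,5],[12,20],[25,13],[30,0],[33,17],[34,0],[40,20],[44,0]]
[[3,5],[12,20],[25,13],[30,0],[33,17],[34,0],[40,20],[44,0]]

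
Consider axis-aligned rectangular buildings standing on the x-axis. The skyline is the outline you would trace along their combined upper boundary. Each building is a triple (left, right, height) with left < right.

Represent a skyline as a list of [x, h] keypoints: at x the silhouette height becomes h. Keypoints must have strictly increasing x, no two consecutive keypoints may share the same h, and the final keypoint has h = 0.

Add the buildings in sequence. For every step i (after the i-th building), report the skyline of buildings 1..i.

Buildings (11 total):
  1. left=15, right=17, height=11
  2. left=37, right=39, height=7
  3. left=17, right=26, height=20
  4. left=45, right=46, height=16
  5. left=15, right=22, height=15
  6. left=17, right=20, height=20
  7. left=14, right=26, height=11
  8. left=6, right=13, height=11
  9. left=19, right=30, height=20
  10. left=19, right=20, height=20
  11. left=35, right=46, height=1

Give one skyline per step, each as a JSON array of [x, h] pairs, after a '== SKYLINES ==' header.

== SKYLINES ==
[[15,11],[17,0]]
[[15,11],[17,0],[37,7],[39,0]]
[[15,11],[17,20],[26,0],[37,7],[39,0]]
[[15,11],[17,20],[26,0],[37,7],[39,0],[45,16],[46,0]]
[[15,15],[17,20],[26,0],[37,7],[39,0],[45,16],[46,0]]
[[15,15],[17,20],[26,0],[37,7],[39,0],[45,16],[46,0]]
[[14,11],[15,15],[17,20],[26,0],[37,7],[39,0],[45,16],[46,0]]
[[6,11],[13,0],[14,11],[15,15],[17,20],[26,0],[37,7],[39,0],[45,16],[46,0]]
[[6,11],[13,0],[14,11],[15,15],[17,20],[30,0],[37,7],[39,0],[45,16],[46,0]]
[[6,11],[13,0],[14,11],[15,15],[17,20],[30,0],[37,7],[39,0],[45,16],[46,0]]
[[6,11],[13,0],[14,11],[15,15],[17,20],[30,0],[35,1],[37,7],[39,1],[45,16],[46,0]]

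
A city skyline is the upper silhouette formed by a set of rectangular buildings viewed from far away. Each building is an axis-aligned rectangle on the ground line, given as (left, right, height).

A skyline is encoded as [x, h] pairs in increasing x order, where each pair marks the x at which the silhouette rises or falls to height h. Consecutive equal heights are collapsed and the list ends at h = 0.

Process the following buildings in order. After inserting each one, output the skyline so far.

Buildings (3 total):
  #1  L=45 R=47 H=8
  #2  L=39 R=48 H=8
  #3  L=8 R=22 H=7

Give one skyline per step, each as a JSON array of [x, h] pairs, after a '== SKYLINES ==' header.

== SKYLINES ==
[[45,8],[47,0]]
[[39,8],[48,0]]
[[8,7],[22,0],[39,8],[48,0]]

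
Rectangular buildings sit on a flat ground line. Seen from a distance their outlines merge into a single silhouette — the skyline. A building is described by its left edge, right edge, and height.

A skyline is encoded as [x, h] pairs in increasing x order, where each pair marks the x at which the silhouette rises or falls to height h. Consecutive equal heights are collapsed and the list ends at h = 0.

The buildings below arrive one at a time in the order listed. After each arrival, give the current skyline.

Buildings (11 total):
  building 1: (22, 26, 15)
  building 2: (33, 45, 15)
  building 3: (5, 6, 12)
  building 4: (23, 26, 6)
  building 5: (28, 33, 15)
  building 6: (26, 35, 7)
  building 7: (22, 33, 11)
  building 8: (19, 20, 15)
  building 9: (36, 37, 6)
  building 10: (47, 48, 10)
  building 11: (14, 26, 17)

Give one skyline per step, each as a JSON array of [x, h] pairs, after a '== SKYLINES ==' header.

== SKYLINES ==
[[22,15],[26,0]]
[[22,15],[26,0],[33,15],[45,0]]
[[5,12],[6,0],[22,15],[26,0],[33,15],[45,0]]
[[5,12],[6,0],[22,15],[26,0],[33,15],[45,0]]
[[5,12],[6,0],[22,15],[26,0],[28,15],[45,0]]
[[5,12],[6,0],[22,15],[26,7],[28,15],[45,0]]
[[5,12],[6,0],[22,15],[26,11],[28,15],[45,0]]
[[5,12],[6,0],[19,15],[20,0],[22,15],[26,11],[28,15],[45,0]]
[[5,12],[6,0],[19,15],[20,0],[22,15],[26,11],[28,15],[45,0]]
[[5,12],[6,0],[19,15],[20,0],[22,15],[26,11],[28,15],[45,0],[47,10],[48,0]]
[[5,12],[6,0],[14,17],[26,11],[28,15],[45,0],[47,10],[48,0]]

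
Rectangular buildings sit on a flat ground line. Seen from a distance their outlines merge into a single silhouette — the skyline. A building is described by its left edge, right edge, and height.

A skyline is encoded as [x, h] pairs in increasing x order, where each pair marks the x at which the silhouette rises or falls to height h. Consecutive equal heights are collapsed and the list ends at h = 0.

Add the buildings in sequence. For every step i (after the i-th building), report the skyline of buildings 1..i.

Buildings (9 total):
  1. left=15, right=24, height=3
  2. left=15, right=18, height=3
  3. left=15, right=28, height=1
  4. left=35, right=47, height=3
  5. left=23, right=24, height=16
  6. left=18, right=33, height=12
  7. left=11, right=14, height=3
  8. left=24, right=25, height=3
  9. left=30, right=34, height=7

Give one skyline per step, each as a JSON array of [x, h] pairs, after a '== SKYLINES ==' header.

== SKYLINES ==
[[15,3],[24,0]]
[[15,3],[24,0]]
[[15,3],[24,1],[28,0]]
[[15,3],[24,1],[28,0],[35,3],[47,0]]
[[15,3],[23,16],[24,1],[28,0],[35,3],[47,0]]
[[15,3],[18,12],[23,16],[24,12],[33,0],[35,3],[47,0]]
[[11,3],[14,0],[15,3],[18,12],[23,16],[24,12],[33,0],[35,3],[47,0]]
[[11,3],[14,0],[15,3],[18,12],[23,16],[24,12],[33,0],[35,3],[47,0]]
[[11,3],[14,0],[15,3],[18,12],[23,16],[24,12],[33,7],[34,0],[35,3],[47,0]]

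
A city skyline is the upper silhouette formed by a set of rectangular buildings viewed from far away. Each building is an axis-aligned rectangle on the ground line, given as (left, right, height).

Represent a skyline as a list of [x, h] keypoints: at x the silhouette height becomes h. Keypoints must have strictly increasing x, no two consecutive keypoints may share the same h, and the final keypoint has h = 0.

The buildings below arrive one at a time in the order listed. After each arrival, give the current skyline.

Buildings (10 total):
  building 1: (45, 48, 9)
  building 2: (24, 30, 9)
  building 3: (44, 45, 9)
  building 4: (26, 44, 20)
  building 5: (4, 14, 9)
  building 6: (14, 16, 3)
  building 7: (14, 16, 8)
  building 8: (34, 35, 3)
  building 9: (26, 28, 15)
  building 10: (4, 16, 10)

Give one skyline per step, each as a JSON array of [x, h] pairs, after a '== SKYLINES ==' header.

== SKYLINES ==
[[45,9],[48,0]]
[[24,9],[30,0],[45,9],[48,0]]
[[24,9],[30,0],[44,9],[48,0]]
[[24,9],[26,20],[44,9],[48,0]]
[[4,9],[14,0],[24,9],[26,20],[44,9],[48,0]]
[[4,9],[14,3],[16,0],[24,9],[26,20],[44,9],[48,0]]
[[4,9],[14,8],[16,0],[24,9],[26,20],[44,9],[48,0]]
[[4,9],[14,8],[16,0],[24,9],[26,20],[44,9],[48,0]]
[[4,9],[14,8],[16,0],[24,9],[26,20],[44,9],[48,0]]
[[4,10],[16,0],[24,9],[26,20],[44,9],[48,0]]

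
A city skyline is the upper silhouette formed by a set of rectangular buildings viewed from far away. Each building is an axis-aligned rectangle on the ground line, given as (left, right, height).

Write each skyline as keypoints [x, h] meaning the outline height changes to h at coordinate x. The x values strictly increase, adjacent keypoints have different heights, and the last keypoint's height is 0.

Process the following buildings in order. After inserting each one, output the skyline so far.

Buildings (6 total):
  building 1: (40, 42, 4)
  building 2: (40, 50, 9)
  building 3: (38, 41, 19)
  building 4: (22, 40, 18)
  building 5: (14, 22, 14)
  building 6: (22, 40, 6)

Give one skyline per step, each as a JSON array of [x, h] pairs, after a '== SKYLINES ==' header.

== SKYLINES ==
[[40,4],[42,0]]
[[40,9],[50,0]]
[[38,19],[41,9],[50,0]]
[[22,18],[38,19],[41,9],[50,0]]
[[14,14],[22,18],[38,19],[41,9],[50,0]]
[[14,14],[22,18],[38,19],[41,9],[50,0]]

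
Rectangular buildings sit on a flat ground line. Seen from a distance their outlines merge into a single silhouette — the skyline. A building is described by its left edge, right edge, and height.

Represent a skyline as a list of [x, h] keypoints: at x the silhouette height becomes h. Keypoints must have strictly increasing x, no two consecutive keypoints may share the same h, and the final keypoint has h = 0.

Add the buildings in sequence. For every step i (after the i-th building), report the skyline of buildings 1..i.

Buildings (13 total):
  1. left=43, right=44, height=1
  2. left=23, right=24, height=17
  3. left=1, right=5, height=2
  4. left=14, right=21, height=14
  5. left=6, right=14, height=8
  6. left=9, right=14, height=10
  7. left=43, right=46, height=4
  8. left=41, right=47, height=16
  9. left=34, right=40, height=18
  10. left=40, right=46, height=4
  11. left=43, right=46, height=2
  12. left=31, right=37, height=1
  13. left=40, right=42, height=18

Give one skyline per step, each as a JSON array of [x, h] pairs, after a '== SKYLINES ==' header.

== SKYLINES ==
[[43,1],[44,0]]
[[23,17],[24,0],[43,1],[44,0]]
[[1,2],[5,0],[23,17],[24,0],[43,1],[44,0]]
[[1,2],[5,0],[14,14],[21,0],[23,17],[24,0],[43,1],[44,0]]
[[1,2],[5,0],[6,8],[14,14],[21,0],[23,17],[24,0],[43,1],[44,0]]
[[1,2],[5,0],[6,8],[9,10],[14,14],[21,0],[23,17],[24,0],[43,1],[44,0]]
[[1,2],[5,0],[6,8],[9,10],[14,14],[21,0],[23,17],[24,0],[43,4],[46,0]]
[[1,2],[5,0],[6,8],[9,10],[14,14],[21,0],[23,17],[24,0],[41,16],[47,0]]
[[1,2],[5,0],[6,8],[9,10],[14,14],[21,0],[23,17],[24,0],[34,18],[40,0],[41,16],[47,0]]
[[1,2],[5,0],[6,8],[9,10],[14,14],[21,0],[23,17],[24,0],[34,18],[40,4],[41,16],[47,0]]
[[1,2],[5,0],[6,8],[9,10],[14,14],[21,0],[23,17],[24,0],[34,18],[40,4],[41,16],[47,0]]
[[1,2],[5,0],[6,8],[9,10],[14,14],[21,0],[23,17],[24,0],[31,1],[34,18],[40,4],[41,16],[47,0]]
[[1,2],[5,0],[6,8],[9,10],[14,14],[21,0],[23,17],[24,0],[31,1],[34,18],[42,16],[47,0]]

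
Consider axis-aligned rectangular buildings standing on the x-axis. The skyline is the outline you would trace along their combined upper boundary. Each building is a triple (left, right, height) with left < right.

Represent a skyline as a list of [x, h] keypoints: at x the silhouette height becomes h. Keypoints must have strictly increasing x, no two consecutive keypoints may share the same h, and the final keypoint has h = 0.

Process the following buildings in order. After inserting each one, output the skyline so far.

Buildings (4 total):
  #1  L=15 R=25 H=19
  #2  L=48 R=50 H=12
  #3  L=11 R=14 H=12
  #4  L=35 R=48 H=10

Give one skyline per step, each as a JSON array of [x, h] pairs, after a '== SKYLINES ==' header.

== SKYLINES ==
[[15,19],[25,0]]
[[15,19],[25,0],[48,12],[50,0]]
[[11,12],[14,0],[15,19],[25,0],[48,12],[50,0]]
[[11,12],[14,0],[15,19],[25,0],[35,10],[48,12],[50,0]]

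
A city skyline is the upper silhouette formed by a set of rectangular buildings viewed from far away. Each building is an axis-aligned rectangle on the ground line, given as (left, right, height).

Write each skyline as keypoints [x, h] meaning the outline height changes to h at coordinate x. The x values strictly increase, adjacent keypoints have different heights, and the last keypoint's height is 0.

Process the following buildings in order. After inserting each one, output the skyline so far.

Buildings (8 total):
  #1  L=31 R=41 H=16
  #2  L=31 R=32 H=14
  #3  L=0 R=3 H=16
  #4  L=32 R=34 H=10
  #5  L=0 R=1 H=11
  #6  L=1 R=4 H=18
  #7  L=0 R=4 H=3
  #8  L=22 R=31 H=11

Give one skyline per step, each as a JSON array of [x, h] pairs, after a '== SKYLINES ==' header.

== SKYLINES ==
[[31,16],[41,0]]
[[31,16],[41,0]]
[[0,16],[3,0],[31,16],[41,0]]
[[0,16],[3,0],[31,16],[41,0]]
[[0,16],[3,0],[31,16],[41,0]]
[[0,16],[1,18],[4,0],[31,16],[41,0]]
[[0,16],[1,18],[4,0],[31,16],[41,0]]
[[0,16],[1,18],[4,0],[22,11],[31,16],[41,0]]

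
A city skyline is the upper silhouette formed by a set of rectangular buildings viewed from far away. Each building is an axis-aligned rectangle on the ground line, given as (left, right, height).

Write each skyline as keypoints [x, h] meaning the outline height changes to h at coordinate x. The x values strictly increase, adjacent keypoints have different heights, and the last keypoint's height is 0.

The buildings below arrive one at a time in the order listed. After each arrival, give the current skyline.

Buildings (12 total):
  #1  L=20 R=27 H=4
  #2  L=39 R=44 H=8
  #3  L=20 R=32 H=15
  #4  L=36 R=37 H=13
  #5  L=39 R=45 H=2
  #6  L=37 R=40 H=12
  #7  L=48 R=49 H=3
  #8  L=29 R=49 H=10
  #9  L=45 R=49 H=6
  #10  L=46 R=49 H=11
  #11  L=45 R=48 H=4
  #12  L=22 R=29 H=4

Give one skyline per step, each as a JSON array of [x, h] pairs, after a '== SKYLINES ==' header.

== SKYLINES ==
[[20,4],[27,0]]
[[20,4],[27,0],[39,8],[44,0]]
[[20,15],[32,0],[39,8],[44,0]]
[[20,15],[32,0],[36,13],[37,0],[39,8],[44,0]]
[[20,15],[32,0],[36,13],[37,0],[39,8],[44,2],[45,0]]
[[20,15],[32,0],[36,13],[37,12],[40,8],[44,2],[45,0]]
[[20,15],[32,0],[36,13],[37,12],[40,8],[44,2],[45,0],[48,3],[49,0]]
[[20,15],[32,10],[36,13],[37,12],[40,10],[49,0]]
[[20,15],[32,10],[36,13],[37,12],[40,10],[49,0]]
[[20,15],[32,10],[36,13],[37,12],[40,10],[46,11],[49,0]]
[[20,15],[32,10],[36,13],[37,12],[40,10],[46,11],[49,0]]
[[20,15],[32,10],[36,13],[37,12],[40,10],[46,11],[49,0]]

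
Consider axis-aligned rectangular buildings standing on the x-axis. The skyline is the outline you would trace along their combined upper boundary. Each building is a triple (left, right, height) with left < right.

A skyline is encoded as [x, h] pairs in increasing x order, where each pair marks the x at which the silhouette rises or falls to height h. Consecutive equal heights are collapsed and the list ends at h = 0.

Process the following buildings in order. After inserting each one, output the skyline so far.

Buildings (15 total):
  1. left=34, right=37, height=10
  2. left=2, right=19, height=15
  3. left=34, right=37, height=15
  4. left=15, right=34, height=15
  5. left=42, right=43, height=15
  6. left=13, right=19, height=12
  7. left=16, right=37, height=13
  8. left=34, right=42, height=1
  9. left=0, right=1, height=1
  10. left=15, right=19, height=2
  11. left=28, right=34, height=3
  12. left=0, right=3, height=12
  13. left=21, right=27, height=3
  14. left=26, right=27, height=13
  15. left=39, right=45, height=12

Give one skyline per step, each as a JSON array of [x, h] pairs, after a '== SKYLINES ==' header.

== SKYLINES ==
[[34,10],[37,0]]
[[2,15],[19,0],[34,10],[37,0]]
[[2,15],[19,0],[34,15],[37,0]]
[[2,15],[37,0]]
[[2,15],[37,0],[42,15],[43,0]]
[[2,15],[37,0],[42,15],[43,0]]
[[2,15],[37,0],[42,15],[43,0]]
[[2,15],[37,1],[42,15],[43,0]]
[[0,1],[1,0],[2,15],[37,1],[42,15],[43,0]]
[[0,1],[1,0],[2,15],[37,1],[42,15],[43,0]]
[[0,1],[1,0],[2,15],[37,1],[42,15],[43,0]]
[[0,12],[2,15],[37,1],[42,15],[43,0]]
[[0,12],[2,15],[37,1],[42,15],[43,0]]
[[0,12],[2,15],[37,1],[42,15],[43,0]]
[[0,12],[2,15],[37,1],[39,12],[42,15],[43,12],[45,0]]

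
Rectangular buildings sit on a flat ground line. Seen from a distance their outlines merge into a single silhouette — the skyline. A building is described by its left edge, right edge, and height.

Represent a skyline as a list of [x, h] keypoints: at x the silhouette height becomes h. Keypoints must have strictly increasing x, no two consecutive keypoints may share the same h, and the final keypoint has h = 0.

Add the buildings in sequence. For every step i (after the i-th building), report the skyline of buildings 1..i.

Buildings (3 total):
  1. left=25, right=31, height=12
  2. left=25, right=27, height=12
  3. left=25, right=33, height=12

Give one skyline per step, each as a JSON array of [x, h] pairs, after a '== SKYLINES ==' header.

== SKYLINES ==
[[25,12],[31,0]]
[[25,12],[31,0]]
[[25,12],[33,0]]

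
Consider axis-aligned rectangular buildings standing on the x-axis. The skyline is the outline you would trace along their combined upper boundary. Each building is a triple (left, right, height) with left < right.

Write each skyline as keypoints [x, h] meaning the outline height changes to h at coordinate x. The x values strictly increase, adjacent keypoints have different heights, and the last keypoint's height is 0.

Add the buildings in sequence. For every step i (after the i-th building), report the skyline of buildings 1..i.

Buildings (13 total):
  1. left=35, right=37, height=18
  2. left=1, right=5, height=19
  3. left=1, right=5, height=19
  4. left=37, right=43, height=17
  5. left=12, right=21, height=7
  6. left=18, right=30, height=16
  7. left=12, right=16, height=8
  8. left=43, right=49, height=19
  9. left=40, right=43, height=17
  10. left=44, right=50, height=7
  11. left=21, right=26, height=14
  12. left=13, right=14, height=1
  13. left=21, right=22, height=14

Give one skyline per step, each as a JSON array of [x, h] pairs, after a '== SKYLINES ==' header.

== SKYLINES ==
[[35,18],[37,0]]
[[1,19],[5,0],[35,18],[37,0]]
[[1,19],[5,0],[35,18],[37,0]]
[[1,19],[5,0],[35,18],[37,17],[43,0]]
[[1,19],[5,0],[12,7],[21,0],[35,18],[37,17],[43,0]]
[[1,19],[5,0],[12,7],[18,16],[30,0],[35,18],[37,17],[43,0]]
[[1,19],[5,0],[12,8],[16,7],[18,16],[30,0],[35,18],[37,17],[43,0]]
[[1,19],[5,0],[12,8],[16,7],[18,16],[30,0],[35,18],[37,17],[43,19],[49,0]]
[[1,19],[5,0],[12,8],[16,7],[18,16],[30,0],[35,18],[37,17],[43,19],[49,0]]
[[1,19],[5,0],[12,8],[16,7],[18,16],[30,0],[35,18],[37,17],[43,19],[49,7],[50,0]]
[[1,19],[5,0],[12,8],[16,7],[18,16],[30,0],[35,18],[37,17],[43,19],[49,7],[50,0]]
[[1,19],[5,0],[12,8],[16,7],[18,16],[30,0],[35,18],[37,17],[43,19],[49,7],[50,0]]
[[1,19],[5,0],[12,8],[16,7],[18,16],[30,0],[35,18],[37,17],[43,19],[49,7],[50,0]]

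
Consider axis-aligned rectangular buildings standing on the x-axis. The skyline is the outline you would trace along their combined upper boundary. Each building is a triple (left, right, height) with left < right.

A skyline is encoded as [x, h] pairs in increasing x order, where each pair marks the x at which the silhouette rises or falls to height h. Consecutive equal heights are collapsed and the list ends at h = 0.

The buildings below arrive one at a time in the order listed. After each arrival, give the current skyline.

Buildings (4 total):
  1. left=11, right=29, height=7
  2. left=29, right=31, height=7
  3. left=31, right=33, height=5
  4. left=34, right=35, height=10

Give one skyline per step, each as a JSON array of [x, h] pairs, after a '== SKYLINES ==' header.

== SKYLINES ==
[[11,7],[29,0]]
[[11,7],[31,0]]
[[11,7],[31,5],[33,0]]
[[11,7],[31,5],[33,0],[34,10],[35,0]]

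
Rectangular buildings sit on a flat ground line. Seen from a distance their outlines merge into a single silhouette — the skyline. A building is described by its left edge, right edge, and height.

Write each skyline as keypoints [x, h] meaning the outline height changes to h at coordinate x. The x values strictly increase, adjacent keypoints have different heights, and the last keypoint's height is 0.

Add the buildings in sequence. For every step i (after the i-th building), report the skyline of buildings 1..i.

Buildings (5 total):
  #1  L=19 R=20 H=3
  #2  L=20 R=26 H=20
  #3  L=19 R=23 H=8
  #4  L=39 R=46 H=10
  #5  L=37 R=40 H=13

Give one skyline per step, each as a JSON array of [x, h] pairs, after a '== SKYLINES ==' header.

== SKYLINES ==
[[19,3],[20,0]]
[[19,3],[20,20],[26,0]]
[[19,8],[20,20],[26,0]]
[[19,8],[20,20],[26,0],[39,10],[46,0]]
[[19,8],[20,20],[26,0],[37,13],[40,10],[46,0]]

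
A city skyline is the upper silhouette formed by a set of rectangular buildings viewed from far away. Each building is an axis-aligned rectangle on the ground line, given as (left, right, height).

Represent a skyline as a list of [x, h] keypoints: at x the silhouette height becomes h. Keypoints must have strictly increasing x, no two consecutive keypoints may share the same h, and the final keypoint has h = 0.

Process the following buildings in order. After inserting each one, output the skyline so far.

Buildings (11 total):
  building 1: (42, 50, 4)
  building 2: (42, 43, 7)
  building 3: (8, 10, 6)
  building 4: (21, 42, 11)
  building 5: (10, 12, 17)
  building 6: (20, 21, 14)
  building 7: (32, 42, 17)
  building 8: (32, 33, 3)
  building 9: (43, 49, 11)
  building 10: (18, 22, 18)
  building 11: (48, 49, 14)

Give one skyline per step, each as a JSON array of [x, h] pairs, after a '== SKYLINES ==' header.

== SKYLINES ==
[[42,4],[50,0]]
[[42,7],[43,4],[50,0]]
[[8,6],[10,0],[42,7],[43,4],[50,0]]
[[8,6],[10,0],[21,11],[42,7],[43,4],[50,0]]
[[8,6],[10,17],[12,0],[21,11],[42,7],[43,4],[50,0]]
[[8,6],[10,17],[12,0],[20,14],[21,11],[42,7],[43,4],[50,0]]
[[8,6],[10,17],[12,0],[20,14],[21,11],[32,17],[42,7],[43,4],[50,0]]
[[8,6],[10,17],[12,0],[20,14],[21,11],[32,17],[42,7],[43,4],[50,0]]
[[8,6],[10,17],[12,0],[20,14],[21,11],[32,17],[42,7],[43,11],[49,4],[50,0]]
[[8,6],[10,17],[12,0],[18,18],[22,11],[32,17],[42,7],[43,11],[49,4],[50,0]]
[[8,6],[10,17],[12,0],[18,18],[22,11],[32,17],[42,7],[43,11],[48,14],[49,4],[50,0]]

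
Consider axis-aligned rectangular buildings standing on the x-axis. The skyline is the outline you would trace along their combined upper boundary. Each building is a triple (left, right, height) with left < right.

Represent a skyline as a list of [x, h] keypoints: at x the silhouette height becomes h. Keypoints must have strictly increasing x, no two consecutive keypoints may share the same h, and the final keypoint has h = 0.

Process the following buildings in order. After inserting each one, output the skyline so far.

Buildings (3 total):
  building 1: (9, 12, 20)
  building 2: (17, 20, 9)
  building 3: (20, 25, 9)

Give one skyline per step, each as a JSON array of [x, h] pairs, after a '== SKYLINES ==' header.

== SKYLINES ==
[[9,20],[12,0]]
[[9,20],[12,0],[17,9],[20,0]]
[[9,20],[12,0],[17,9],[25,0]]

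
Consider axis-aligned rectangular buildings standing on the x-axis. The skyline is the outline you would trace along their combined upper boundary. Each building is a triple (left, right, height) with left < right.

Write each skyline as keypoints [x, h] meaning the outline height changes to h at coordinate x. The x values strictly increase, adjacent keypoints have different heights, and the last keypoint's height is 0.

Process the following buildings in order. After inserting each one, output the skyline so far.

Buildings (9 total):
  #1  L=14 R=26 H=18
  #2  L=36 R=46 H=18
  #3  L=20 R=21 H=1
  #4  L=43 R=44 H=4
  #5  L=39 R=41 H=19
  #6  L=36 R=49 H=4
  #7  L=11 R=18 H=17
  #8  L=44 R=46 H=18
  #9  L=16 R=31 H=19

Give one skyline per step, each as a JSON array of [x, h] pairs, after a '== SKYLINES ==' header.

== SKYLINES ==
[[14,18],[26,0]]
[[14,18],[26,0],[36,18],[46,0]]
[[14,18],[26,0],[36,18],[46,0]]
[[14,18],[26,0],[36,18],[46,0]]
[[14,18],[26,0],[36,18],[39,19],[41,18],[46,0]]
[[14,18],[26,0],[36,18],[39,19],[41,18],[46,4],[49,0]]
[[11,17],[14,18],[26,0],[36,18],[39,19],[41,18],[46,4],[49,0]]
[[11,17],[14,18],[26,0],[36,18],[39,19],[41,18],[46,4],[49,0]]
[[11,17],[14,18],[16,19],[31,0],[36,18],[39,19],[41,18],[46,4],[49,0]]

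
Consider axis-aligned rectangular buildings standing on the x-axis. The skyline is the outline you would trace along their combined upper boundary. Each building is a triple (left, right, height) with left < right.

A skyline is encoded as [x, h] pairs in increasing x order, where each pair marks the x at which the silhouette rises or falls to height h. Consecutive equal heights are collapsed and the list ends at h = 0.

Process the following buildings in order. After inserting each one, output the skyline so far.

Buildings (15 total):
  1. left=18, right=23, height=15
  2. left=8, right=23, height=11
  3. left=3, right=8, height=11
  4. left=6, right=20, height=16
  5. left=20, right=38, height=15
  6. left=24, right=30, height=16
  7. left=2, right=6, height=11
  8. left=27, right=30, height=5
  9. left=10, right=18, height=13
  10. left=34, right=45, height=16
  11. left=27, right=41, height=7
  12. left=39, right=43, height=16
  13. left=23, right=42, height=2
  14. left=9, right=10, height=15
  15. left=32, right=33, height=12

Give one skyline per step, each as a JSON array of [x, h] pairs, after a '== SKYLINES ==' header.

== SKYLINES ==
[[18,15],[23,0]]
[[8,11],[18,15],[23,0]]
[[3,11],[18,15],[23,0]]
[[3,11],[6,16],[20,15],[23,0]]
[[3,11],[6,16],[20,15],[38,0]]
[[3,11],[6,16],[20,15],[24,16],[30,15],[38,0]]
[[2,11],[6,16],[20,15],[24,16],[30,15],[38,0]]
[[2,11],[6,16],[20,15],[24,16],[30,15],[38,0]]
[[2,11],[6,16],[20,15],[24,16],[30,15],[38,0]]
[[2,11],[6,16],[20,15],[24,16],[30,15],[34,16],[45,0]]
[[2,11],[6,16],[20,15],[24,16],[30,15],[34,16],[45,0]]
[[2,11],[6,16],[20,15],[24,16],[30,15],[34,16],[45,0]]
[[2,11],[6,16],[20,15],[24,16],[30,15],[34,16],[45,0]]
[[2,11],[6,16],[20,15],[24,16],[30,15],[34,16],[45,0]]
[[2,11],[6,16],[20,15],[24,16],[30,15],[34,16],[45,0]]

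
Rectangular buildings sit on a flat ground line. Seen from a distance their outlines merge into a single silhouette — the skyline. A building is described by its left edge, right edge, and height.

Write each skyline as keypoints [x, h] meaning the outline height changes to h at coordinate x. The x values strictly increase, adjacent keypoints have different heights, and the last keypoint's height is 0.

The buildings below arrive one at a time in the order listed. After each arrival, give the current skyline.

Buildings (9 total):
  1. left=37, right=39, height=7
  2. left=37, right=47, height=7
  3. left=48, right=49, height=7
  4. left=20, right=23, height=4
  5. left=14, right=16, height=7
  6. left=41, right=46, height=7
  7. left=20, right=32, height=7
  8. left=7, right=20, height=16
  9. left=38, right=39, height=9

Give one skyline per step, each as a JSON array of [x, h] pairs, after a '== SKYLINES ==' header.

== SKYLINES ==
[[37,7],[39,0]]
[[37,7],[47,0]]
[[37,7],[47,0],[48,7],[49,0]]
[[20,4],[23,0],[37,7],[47,0],[48,7],[49,0]]
[[14,7],[16,0],[20,4],[23,0],[37,7],[47,0],[48,7],[49,0]]
[[14,7],[16,0],[20,4],[23,0],[37,7],[47,0],[48,7],[49,0]]
[[14,7],[16,0],[20,7],[32,0],[37,7],[47,0],[48,7],[49,0]]
[[7,16],[20,7],[32,0],[37,7],[47,0],[48,7],[49,0]]
[[7,16],[20,7],[32,0],[37,7],[38,9],[39,7],[47,0],[48,7],[49,0]]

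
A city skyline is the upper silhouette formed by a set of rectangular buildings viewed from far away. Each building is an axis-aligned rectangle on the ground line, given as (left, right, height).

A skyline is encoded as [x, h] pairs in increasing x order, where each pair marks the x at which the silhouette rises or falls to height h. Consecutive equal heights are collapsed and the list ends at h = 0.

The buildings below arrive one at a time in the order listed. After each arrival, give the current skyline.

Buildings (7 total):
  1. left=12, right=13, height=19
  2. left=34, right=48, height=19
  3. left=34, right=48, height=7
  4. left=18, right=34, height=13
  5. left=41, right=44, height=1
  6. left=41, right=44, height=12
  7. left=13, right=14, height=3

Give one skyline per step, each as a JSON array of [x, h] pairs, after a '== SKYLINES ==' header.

== SKYLINES ==
[[12,19],[13,0]]
[[12,19],[13,0],[34,19],[48,0]]
[[12,19],[13,0],[34,19],[48,0]]
[[12,19],[13,0],[18,13],[34,19],[48,0]]
[[12,19],[13,0],[18,13],[34,19],[48,0]]
[[12,19],[13,0],[18,13],[34,19],[48,0]]
[[12,19],[13,3],[14,0],[18,13],[34,19],[48,0]]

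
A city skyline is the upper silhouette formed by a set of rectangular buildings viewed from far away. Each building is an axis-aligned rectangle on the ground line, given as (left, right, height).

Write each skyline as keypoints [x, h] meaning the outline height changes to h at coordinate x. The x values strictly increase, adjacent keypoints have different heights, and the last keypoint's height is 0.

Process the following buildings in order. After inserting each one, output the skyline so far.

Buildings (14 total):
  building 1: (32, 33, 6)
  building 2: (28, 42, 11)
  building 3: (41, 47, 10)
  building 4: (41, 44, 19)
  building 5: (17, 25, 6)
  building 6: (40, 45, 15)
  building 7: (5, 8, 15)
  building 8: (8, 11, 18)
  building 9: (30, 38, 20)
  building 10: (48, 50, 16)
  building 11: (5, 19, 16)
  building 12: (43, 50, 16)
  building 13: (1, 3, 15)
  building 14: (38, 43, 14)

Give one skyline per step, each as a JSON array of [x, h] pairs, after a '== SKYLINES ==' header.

== SKYLINES ==
[[32,6],[33,0]]
[[28,11],[42,0]]
[[28,11],[42,10],[47,0]]
[[28,11],[41,19],[44,10],[47,0]]
[[17,6],[25,0],[28,11],[41,19],[44,10],[47,0]]
[[17,6],[25,0],[28,11],[40,15],[41,19],[44,15],[45,10],[47,0]]
[[5,15],[8,0],[17,6],[25,0],[28,11],[40,15],[41,19],[44,15],[45,10],[47,0]]
[[5,15],[8,18],[11,0],[17,6],[25,0],[28,11],[40,15],[41,19],[44,15],[45,10],[47,0]]
[[5,15],[8,18],[11,0],[17,6],[25,0],[28,11],[30,20],[38,11],[40,15],[41,19],[44,15],[45,10],[47,0]]
[[5,15],[8,18],[11,0],[17,6],[25,0],[28,11],[30,20],[38,11],[40,15],[41,19],[44,15],[45,10],[47,0],[48,16],[50,0]]
[[5,16],[8,18],[11,16],[19,6],[25,0],[28,11],[30,20],[38,11],[40,15],[41,19],[44,15],[45,10],[47,0],[48,16],[50,0]]
[[5,16],[8,18],[11,16],[19,6],[25,0],[28,11],[30,20],[38,11],[40,15],[41,19],[44,16],[50,0]]
[[1,15],[3,0],[5,16],[8,18],[11,16],[19,6],[25,0],[28,11],[30,20],[38,11],[40,15],[41,19],[44,16],[50,0]]
[[1,15],[3,0],[5,16],[8,18],[11,16],[19,6],[25,0],[28,11],[30,20],[38,14],[40,15],[41,19],[44,16],[50,0]]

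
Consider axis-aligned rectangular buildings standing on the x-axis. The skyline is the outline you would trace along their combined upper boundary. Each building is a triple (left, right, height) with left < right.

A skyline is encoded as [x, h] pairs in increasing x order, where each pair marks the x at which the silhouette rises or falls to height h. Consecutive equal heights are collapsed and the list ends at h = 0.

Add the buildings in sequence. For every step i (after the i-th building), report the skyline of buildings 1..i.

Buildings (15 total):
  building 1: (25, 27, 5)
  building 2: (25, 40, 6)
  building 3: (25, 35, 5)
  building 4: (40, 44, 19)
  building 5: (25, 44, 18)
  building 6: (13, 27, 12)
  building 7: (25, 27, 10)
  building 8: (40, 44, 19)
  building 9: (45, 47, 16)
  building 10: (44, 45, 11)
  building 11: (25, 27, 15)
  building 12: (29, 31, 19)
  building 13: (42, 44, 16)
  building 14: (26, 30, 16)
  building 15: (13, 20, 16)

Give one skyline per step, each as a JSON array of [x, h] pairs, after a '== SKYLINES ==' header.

== SKYLINES ==
[[25,5],[27,0]]
[[25,6],[40,0]]
[[25,6],[40,0]]
[[25,6],[40,19],[44,0]]
[[25,18],[40,19],[44,0]]
[[13,12],[25,18],[40,19],[44,0]]
[[13,12],[25,18],[40,19],[44,0]]
[[13,12],[25,18],[40,19],[44,0]]
[[13,12],[25,18],[40,19],[44,0],[45,16],[47,0]]
[[13,12],[25,18],[40,19],[44,11],[45,16],[47,0]]
[[13,12],[25,18],[40,19],[44,11],[45,16],[47,0]]
[[13,12],[25,18],[29,19],[31,18],[40,19],[44,11],[45,16],[47,0]]
[[13,12],[25,18],[29,19],[31,18],[40,19],[44,11],[45,16],[47,0]]
[[13,12],[25,18],[29,19],[31,18],[40,19],[44,11],[45,16],[47,0]]
[[13,16],[20,12],[25,18],[29,19],[31,18],[40,19],[44,11],[45,16],[47,0]]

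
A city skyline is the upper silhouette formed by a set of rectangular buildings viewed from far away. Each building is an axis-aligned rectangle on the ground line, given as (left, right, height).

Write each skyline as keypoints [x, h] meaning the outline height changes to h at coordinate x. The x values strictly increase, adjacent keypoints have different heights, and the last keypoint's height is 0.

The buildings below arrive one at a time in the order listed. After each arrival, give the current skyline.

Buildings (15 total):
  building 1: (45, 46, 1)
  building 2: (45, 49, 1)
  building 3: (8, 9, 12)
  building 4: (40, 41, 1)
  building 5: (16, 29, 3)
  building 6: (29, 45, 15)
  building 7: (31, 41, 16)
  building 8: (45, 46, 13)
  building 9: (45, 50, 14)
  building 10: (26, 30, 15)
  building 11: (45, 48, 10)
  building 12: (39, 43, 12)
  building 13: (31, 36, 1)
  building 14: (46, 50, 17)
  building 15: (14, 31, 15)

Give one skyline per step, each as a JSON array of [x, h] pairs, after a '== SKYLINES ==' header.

== SKYLINES ==
[[45,1],[46,0]]
[[45,1],[49,0]]
[[8,12],[9,0],[45,1],[49,0]]
[[8,12],[9,0],[40,1],[41,0],[45,1],[49,0]]
[[8,12],[9,0],[16,3],[29,0],[40,1],[41,0],[45,1],[49,0]]
[[8,12],[9,0],[16,3],[29,15],[45,1],[49,0]]
[[8,12],[9,0],[16,3],[29,15],[31,16],[41,15],[45,1],[49,0]]
[[8,12],[9,0],[16,3],[29,15],[31,16],[41,15],[45,13],[46,1],[49,0]]
[[8,12],[9,0],[16,3],[29,15],[31,16],[41,15],[45,14],[50,0]]
[[8,12],[9,0],[16,3],[26,15],[31,16],[41,15],[45,14],[50,0]]
[[8,12],[9,0],[16,3],[26,15],[31,16],[41,15],[45,14],[50,0]]
[[8,12],[9,0],[16,3],[26,15],[31,16],[41,15],[45,14],[50,0]]
[[8,12],[9,0],[16,3],[26,15],[31,16],[41,15],[45,14],[50,0]]
[[8,12],[9,0],[16,3],[26,15],[31,16],[41,15],[45,14],[46,17],[50,0]]
[[8,12],[9,0],[14,15],[31,16],[41,15],[45,14],[46,17],[50,0]]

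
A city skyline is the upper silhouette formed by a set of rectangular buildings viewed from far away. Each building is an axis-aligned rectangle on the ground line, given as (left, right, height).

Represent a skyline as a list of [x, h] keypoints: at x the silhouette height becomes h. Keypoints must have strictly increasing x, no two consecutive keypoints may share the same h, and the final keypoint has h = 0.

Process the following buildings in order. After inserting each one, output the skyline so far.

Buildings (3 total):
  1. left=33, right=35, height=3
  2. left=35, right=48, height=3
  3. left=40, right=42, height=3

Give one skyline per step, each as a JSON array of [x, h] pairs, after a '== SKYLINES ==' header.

== SKYLINES ==
[[33,3],[35,0]]
[[33,3],[48,0]]
[[33,3],[48,0]]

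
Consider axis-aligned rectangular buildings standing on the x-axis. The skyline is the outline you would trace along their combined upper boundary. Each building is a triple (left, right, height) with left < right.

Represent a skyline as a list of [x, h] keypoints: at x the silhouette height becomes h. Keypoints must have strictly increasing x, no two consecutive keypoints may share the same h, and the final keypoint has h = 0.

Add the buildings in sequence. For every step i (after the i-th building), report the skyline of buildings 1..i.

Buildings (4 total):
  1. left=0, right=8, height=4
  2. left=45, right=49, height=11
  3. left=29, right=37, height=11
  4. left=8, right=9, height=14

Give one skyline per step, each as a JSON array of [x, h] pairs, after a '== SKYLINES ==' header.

== SKYLINES ==
[[0,4],[8,0]]
[[0,4],[8,0],[45,11],[49,0]]
[[0,4],[8,0],[29,11],[37,0],[45,11],[49,0]]
[[0,4],[8,14],[9,0],[29,11],[37,0],[45,11],[49,0]]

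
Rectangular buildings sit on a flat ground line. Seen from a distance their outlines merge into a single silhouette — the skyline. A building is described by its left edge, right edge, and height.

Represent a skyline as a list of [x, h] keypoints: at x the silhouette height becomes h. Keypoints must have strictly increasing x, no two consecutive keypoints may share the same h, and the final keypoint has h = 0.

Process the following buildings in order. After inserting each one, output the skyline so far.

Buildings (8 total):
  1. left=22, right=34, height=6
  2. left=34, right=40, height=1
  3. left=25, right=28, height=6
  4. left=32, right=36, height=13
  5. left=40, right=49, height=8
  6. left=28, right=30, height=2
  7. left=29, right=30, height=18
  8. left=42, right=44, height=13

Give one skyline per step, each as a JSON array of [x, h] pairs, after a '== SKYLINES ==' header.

== SKYLINES ==
[[22,6],[34,0]]
[[22,6],[34,1],[40,0]]
[[22,6],[34,1],[40,0]]
[[22,6],[32,13],[36,1],[40,0]]
[[22,6],[32,13],[36,1],[40,8],[49,0]]
[[22,6],[32,13],[36,1],[40,8],[49,0]]
[[22,6],[29,18],[30,6],[32,13],[36,1],[40,8],[49,0]]
[[22,6],[29,18],[30,6],[32,13],[36,1],[40,8],[42,13],[44,8],[49,0]]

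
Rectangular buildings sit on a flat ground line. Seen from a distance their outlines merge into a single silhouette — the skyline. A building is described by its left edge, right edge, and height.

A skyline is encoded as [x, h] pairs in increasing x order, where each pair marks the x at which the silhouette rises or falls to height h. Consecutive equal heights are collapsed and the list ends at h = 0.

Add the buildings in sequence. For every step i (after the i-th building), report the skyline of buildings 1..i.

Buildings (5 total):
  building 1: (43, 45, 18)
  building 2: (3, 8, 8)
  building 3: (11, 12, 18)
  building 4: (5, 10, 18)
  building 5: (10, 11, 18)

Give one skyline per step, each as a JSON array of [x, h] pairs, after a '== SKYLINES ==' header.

== SKYLINES ==
[[43,18],[45,0]]
[[3,8],[8,0],[43,18],[45,0]]
[[3,8],[8,0],[11,18],[12,0],[43,18],[45,0]]
[[3,8],[5,18],[10,0],[11,18],[12,0],[43,18],[45,0]]
[[3,8],[5,18],[12,0],[43,18],[45,0]]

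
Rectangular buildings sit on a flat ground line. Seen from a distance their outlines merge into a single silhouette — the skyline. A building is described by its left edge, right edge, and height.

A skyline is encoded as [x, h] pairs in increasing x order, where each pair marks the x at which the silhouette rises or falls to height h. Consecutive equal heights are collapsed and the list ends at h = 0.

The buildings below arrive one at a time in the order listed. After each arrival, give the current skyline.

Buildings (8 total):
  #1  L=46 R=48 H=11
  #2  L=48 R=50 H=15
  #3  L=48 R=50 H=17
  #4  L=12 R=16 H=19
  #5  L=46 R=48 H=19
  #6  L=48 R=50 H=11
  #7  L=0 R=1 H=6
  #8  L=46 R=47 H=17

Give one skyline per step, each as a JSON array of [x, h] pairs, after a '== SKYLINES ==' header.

== SKYLINES ==
[[46,11],[48,0]]
[[46,11],[48,15],[50,0]]
[[46,11],[48,17],[50,0]]
[[12,19],[16,0],[46,11],[48,17],[50,0]]
[[12,19],[16,0],[46,19],[48,17],[50,0]]
[[12,19],[16,0],[46,19],[48,17],[50,0]]
[[0,6],[1,0],[12,19],[16,0],[46,19],[48,17],[50,0]]
[[0,6],[1,0],[12,19],[16,0],[46,19],[48,17],[50,0]]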